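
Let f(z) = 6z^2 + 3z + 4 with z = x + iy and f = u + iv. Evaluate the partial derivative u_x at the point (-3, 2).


Step 1: f(z) = 6(x+iy)^2 + 3(x+iy) + 4
Step 2: u = 6(x^2 - y^2) + 3x + 4
Step 3: u_x = 12x + 3
Step 4: At (-3, 2): u_x = -36 + 3 = -33

-33


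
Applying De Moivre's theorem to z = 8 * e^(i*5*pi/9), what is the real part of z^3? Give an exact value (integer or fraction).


Step 1: By De Moivre's theorem, z^3 = 8^3 * e^(i*3*5*pi/9) = 512 * (cos(5*pi/3) + i*sin(5*pi/3))
Step 2: |z|^3 = 8^3 = 512
Step 3: The angle 5*pi/3 already lies in [0, 2*pi)
Step 4: cos(5*pi/3) = 1/2
Step 5: Re(z^3) = 512 * 1/2 = 256

256


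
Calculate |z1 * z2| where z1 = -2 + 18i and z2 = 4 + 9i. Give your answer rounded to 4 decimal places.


Step 1: |z1| = sqrt((-2)^2 + 18^2) = sqrt(328)
Step 2: |z2| = sqrt(4^2 + 9^2) = sqrt(97)
Step 3: |z1*z2| = |z1|*|z2| = sqrt(328) * sqrt(97) = sqrt(328 * 97) = sqrt(31816)
Step 4: = 178.3704

178.3704


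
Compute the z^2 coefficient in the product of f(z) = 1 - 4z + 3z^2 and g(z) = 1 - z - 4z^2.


Step 1: z^2 term in f*g comes from: (1)*(-4z^2) + (-4z)*(-z) + (3z^2)*(1)
Step 2: = -4 + 4 + 3
Step 3: = 3

3


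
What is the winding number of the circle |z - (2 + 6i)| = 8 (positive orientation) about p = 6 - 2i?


Step 1: Center c = (2, 6), radius = 8
Step 2: |p - c|^2 = 4^2 + (-8)^2 = 80
Step 3: r^2 = 64
Step 4: |p-c| > r so winding number = 0

0


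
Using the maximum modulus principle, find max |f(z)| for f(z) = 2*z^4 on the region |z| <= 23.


Step 1: On |z| = 23, |f(z)| = 2 * |z|^4 = 2 * 23^4
Step 2: By maximum modulus principle, maximum is on boundary.
Step 3: Maximum = 2 * 279841 = 559682

559682


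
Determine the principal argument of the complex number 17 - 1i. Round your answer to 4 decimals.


Step 1: z = 17 - 1i
Step 2: arg(z) = atan2(-1, 17)
Step 3: arg(z) = -0.0588

-0.0588


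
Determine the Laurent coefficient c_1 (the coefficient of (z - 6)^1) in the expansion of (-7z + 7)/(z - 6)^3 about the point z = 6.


Step 1: Write the numerator in powers of (z - 6): -7z + 7 = -7(z - 6) + (-7*6 + 7) = -7(z - 6) - 35
Step 2: Divide by (z - 6)^3: f(z) = -35(z - 6)^(-3) - 7(z - 6)^(-2)
Step 3: This finite sum is the Laurent series of f about z = 6.
Step 4: Only the powers -3 and -2 appear, so the coefficient of (z - 6)^1 = 0

0


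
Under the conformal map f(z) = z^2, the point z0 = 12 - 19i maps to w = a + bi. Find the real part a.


Step 1: z0 = 12 - 19i
Step 2: z0^2 = 12^2 - (-19)^2 - 456i
Step 3: real part = 144 - 361 = -217

-217


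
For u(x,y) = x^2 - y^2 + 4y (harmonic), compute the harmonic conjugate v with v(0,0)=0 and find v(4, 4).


Step 1: v_x = -u_y = 2y - 4
Step 2: v_y = u_x = 2x + 0
Step 3: v = 2xy - 4x + C
Step 4: v(0,0) = 0 => C = 0
Step 5: v(4, 4) = 16

16


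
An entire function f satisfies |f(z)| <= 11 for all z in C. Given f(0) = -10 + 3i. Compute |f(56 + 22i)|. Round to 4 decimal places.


Step 1: By Liouville's theorem, a bounded entire function is constant.
Step 2: f(z) = f(0) = -10 + 3i for all z.
Step 3: |f(w)| = |-10 + 3i| = sqrt(100 + 9)
Step 4: = 10.4403

10.4403


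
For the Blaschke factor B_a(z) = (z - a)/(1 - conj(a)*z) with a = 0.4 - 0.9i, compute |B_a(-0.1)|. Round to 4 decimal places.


Step 1: Numerator z0 - a = -0.1 - (0.4 - 0.9i) = -0.5 + 0.9i
Step 2: Denominator 1 - conj(a)*z0 = 1 - (0.4 + 0.9i)*(-0.1) = 1.04 + 0.09i
Step 3: |z0 - a|^2 = (-0.5)^2 + 0.9^2 = 1.06; |1 - conj(a)*z0|^2 = 1.04^2 + 0.09^2 = 1.0897
Step 4: |B_a(-0.1)| = sqrt(1.06 / 1.0897) = sqrt(0.972745)
Step 5: = 0.9863

0.9863


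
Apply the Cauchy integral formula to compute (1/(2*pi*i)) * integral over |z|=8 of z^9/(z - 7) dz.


Step 1: f(z) = z^9, a = 7 is inside |z| = 8
Step 2: By Cauchy integral formula: (1/(2pi*i)) * integral = f(a)
Step 3: f(7) = 7^9 = 40353607

40353607


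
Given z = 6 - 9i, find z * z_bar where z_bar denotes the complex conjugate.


Step 1: conj(z) = 6 + 9i
Step 2: z * conj(z) = 6^2 + (-9)^2
Step 3: = 36 + 81 = 117

117


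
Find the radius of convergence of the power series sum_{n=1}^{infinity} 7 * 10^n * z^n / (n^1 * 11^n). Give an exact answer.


Step 1: General term a_n = 7 * 10^n / (n^1 * 11^n)
Step 2: By the root test, |a_n|^(1/n) = 7^(1/n) * 10 / (n^(1/n) * 11) -> 10/11 as n -> infinity (since 7^(1/n) -> 1 and n^(1/n) -> 1)
Step 3: R = 1/lim|a_n|^(1/n) = 11/10

11/10


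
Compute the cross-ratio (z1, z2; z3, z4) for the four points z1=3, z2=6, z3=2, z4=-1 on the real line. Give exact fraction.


Step 1: (z1-z3)(z2-z4) = 1 * 7 = 7
Step 2: (z1-z4)(z2-z3) = 4 * 4 = 16
Step 3: Cross-ratio = 7/16 = 7/16

7/16


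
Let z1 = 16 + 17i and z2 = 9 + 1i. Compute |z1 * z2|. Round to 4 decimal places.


Step 1: |z1| = sqrt(16^2 + 17^2) = sqrt(545)
Step 2: |z2| = sqrt(9^2 + 1^2) = sqrt(82)
Step 3: |z1*z2| = |z1|*|z2| = sqrt(545) * sqrt(82) = sqrt(545 * 82) = sqrt(44690)
Step 4: = 211.4001

211.4001


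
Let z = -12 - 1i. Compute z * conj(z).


Step 1: conj(z) = -12 + 1i
Step 2: z * conj(z) = (-12)^2 + (-1)^2
Step 3: = 144 + 1 = 145

145


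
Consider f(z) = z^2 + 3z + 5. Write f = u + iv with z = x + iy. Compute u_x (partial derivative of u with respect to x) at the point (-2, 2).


Step 1: f(z) = (x+iy)^2 + 3(x+iy) + 5
Step 2: u = (x^2 - y^2) + 3x + 5
Step 3: u_x = 2x + 3
Step 4: At (-2, 2): u_x = -4 + 3 = -1

-1


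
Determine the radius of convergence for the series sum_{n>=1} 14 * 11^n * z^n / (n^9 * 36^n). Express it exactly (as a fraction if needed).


Step 1: General term a_n = 14 * 11^n / (n^9 * 36^n)
Step 2: By the root test, |a_n|^(1/n) = 14^(1/n) * 11 / (n^(9/n) * 36) -> 11/36 as n -> infinity (since 14^(1/n) -> 1 and n^(9/n) -> 1)
Step 3: R = 1/lim|a_n|^(1/n) = 36/11

36/11


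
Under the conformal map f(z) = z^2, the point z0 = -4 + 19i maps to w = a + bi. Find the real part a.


Step 1: z0 = -4 + 19i
Step 2: z0^2 = (-4)^2 - 19^2 - 152i
Step 3: real part = 16 - 361 = -345

-345


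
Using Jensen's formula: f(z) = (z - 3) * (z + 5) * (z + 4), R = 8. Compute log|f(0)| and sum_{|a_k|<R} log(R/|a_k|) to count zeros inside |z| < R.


Jensen's formula: (1/2pi)*integral log|f(Re^it)|dt = log|f(0)| + sum_{|a_k|<R} log(R/|a_k|)
Step 1: f(0) = (-3) * 5 * 4 = -60
Step 2: log|f(0)| = log|3| + log|-5| + log|-4| = 4.0943
Step 3: Zeros inside |z| < 8: 3, -5, -4
Step 4: Jensen sum = log(8/3) + log(8/5) + log(8/4) = 2.144
Step 5: n(R) = number of terms in the Jensen sum = count of zeros inside |z| < 8 = 3

3


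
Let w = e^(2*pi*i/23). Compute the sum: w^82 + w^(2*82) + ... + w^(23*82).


Step 1: The sum sum_{j=1}^{n} w^(k*j) equals n if n | k, else 0.
Step 2: Here n = 23, k = 82
Step 3: Does n divide k? 23 | 82 -> False
Step 4: Sum = 0

0


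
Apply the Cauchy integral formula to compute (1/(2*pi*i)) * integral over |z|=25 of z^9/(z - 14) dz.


Step 1: f(z) = z^9, a = 14 is inside |z| = 25
Step 2: By Cauchy integral formula: (1/(2pi*i)) * integral = f(a)
Step 3: f(14) = 14^9 = 20661046784

20661046784


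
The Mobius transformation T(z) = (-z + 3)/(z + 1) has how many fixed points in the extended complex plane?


Step 1: Fixed points satisfy T(z) = z
Step 2: z^2 + 2z - 3 = 0
Step 3: Discriminant = 2^2 - 4*1*(-3) = 16
Step 4: Number of fixed points = 2

2


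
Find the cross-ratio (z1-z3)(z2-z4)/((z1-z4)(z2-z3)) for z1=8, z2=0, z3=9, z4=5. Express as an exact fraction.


Step 1: (z1-z3)(z2-z4) = (-1) * (-5) = 5
Step 2: (z1-z4)(z2-z3) = 3 * (-9) = -27
Step 3: Cross-ratio = -5/27 = -5/27

-5/27


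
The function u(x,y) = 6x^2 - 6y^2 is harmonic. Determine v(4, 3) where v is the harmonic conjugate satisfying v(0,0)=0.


Step 1: v_x = -u_y = 12y + 0
Step 2: v_y = u_x = 12x + 0
Step 3: v = 12xy + C
Step 4: v(0,0) = 0 => C = 0
Step 5: v(4, 3) = 144

144


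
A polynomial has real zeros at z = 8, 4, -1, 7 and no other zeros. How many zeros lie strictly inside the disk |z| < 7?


Step 1: Check each root:
  z = 8: |8| = 8 >= 7
  z = 4: |4| = 4 < 7
  z = -1: |-1| = 1 < 7
  z = 7: |7| = 7 >= 7
Step 2: Count = 2

2


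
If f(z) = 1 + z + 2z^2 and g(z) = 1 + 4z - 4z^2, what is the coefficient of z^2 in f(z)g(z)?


Step 1: z^2 term in f*g comes from: (1)*(-4z^2) + (z)*(4z) + (2z^2)*(1)
Step 2: = -4 + 4 + 2
Step 3: = 2

2


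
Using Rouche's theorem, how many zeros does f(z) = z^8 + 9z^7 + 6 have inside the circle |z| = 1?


Step 1: On |z| = 1 the three terms have sizes |z^8| = 1^8 = 1, |9z^7| = 9*1^7 = 9, |6| = 6
Step 2: The dominant term is g(z) = 9z^7; let h(z) = z^8 + 6 so f = g + h
Step 3: On |z| = 1: |g| = 9 and |h| <= 1 + 6 = 7
Step 4: Since 9 > 7, |h| < |g| on |z| = 1, so by Rouche f has the same number of zeros as g inside |z| < 1
Step 5: g(z) = 9z^7 has 7 zeros (at the origin, multiplicity 7) inside |z| < 1. Answer = 7

7


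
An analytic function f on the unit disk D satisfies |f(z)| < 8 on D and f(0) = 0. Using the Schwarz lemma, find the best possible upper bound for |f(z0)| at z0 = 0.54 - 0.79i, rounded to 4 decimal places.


Step 1: g = f/8 maps D -> D with g(0) = 0, so by the Schwarz lemma |g(z)| <= |z|, i.e. |f(z)| <= 8|z|; this is sharp (f(z) = 8z).
Step 2: |z0|^2 = 0.54^2 + (-0.79)^2 = 0.9157
Step 3: |z0| = sqrt(0.9157) = 0.956922
Step 4: Best bound = 8 * |z0| = 8 * 0.956922 = 7.6554

7.6554


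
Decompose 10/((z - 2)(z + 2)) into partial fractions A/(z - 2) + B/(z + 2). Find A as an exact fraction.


Step 1: Multiply both sides by (z - 2) and set z = 2
Step 2: A = 10 / (2 + 2)
Step 3: A = 10 / 4
Step 4: A = 5/2

5/2


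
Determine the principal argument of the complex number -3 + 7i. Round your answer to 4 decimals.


Step 1: z = -3 + 7i
Step 2: arg(z) = atan2(7, -3)
Step 3: arg(z) = 1.9757

1.9757


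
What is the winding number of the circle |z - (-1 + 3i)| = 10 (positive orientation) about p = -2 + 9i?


Step 1: Center c = (-1, 3), radius = 10
Step 2: |p - c|^2 = (-1)^2 + 6^2 = 37
Step 3: r^2 = 100
Step 4: |p-c| < r so winding number = 1

1


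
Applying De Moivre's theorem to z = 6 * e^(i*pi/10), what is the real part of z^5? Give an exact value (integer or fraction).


Step 1: By De Moivre's theorem, z^5 = 6^5 * e^(i*5*pi/10) = 7776 * (cos(pi/2) + i*sin(pi/2))
Step 2: |z|^5 = 6^5 = 7776
Step 3: The angle pi/2 already lies in [0, 2*pi)
Step 4: cos(pi/2) = 0
Step 5: Re(z^5) = 7776 * 0 = 0

0


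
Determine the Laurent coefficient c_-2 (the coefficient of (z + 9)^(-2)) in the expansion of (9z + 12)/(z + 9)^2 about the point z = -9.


Step 1: Write the numerator in powers of (z + 9): 9z + 12 = 9(z + 9) + (9*(-9) + 12) = 9(z + 9) - 69
Step 2: Divide by (z + 9)^2: f(z) = -69(z + 9)^(-2) + 9(z + 9)^(-1)
Step 3: This finite sum is the Laurent series of f about z = -9.
Step 4: Coefficient of (z + 9)^(-2) = 9*(-9) + 12 = -69

-69


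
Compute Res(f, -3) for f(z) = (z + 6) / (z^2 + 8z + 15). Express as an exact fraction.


Step 1: Q(z) = z^2 + 8z + 15 = (z + 3)(z + 5)
Step 2: Q'(z) = 2z + 8
Step 3: Q'(-3) = 2, P(-3) = 3
Step 4: Res = P(-3)/Q'(-3) = 3/2 = 3/2

3/2


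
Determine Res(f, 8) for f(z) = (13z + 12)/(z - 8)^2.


Step 1: Pole of order 2 at z = 8
Step 2: Res = lim d/dz [(z - 8)^2 * f(z)] as z -> 8
Step 3: (z - 8)^2 * f(z) = 13z + 12
Step 4: d/dz[13z + 12] = 13

13


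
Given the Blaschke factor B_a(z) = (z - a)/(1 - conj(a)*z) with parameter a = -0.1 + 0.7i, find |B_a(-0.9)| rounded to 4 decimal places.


Step 1: Numerator z0 - a = -0.9 - (-0.1 + 0.7i) = -0.8 - 0.7i
Step 2: Denominator 1 - conj(a)*z0 = 1 - (-0.1 - 0.7i)*(-0.9) = 0.91 - 0.63i
Step 3: |z0 - a|^2 = (-0.8)^2 + (-0.7)^2 = 1.13; |1 - conj(a)*z0|^2 = 0.91^2 + (-0.63)^2 = 1.225
Step 4: |B_a(-0.9)| = sqrt(1.13 / 1.225) = sqrt(0.922449)
Step 5: = 0.9604

0.9604


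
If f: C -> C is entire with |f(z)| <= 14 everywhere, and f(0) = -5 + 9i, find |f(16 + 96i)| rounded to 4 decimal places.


Step 1: By Liouville's theorem, a bounded entire function is constant.
Step 2: f(z) = f(0) = -5 + 9i for all z.
Step 3: |f(w)| = |-5 + 9i| = sqrt(25 + 81)
Step 4: = 10.2956

10.2956


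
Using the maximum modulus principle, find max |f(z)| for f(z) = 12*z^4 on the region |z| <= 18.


Step 1: On |z| = 18, |f(z)| = 12 * |z|^4 = 12 * 18^4
Step 2: By maximum modulus principle, maximum is on boundary.
Step 3: Maximum = 12 * 104976 = 1259712

1259712


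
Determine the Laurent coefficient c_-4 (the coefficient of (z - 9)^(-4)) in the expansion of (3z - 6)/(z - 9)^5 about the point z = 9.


Step 1: Write the numerator in powers of (z - 9): 3z - 6 = 3(z - 9) + (3*9 - 6) = 3(z - 9) + 21
Step 2: Divide by (z - 9)^5: f(z) = 21(z - 9)^(-5) + 3(z - 9)^(-4)
Step 3: This finite sum is the Laurent series of f about z = 9.
Step 4: Coefficient of (z - 9)^(-4) = coefficient of (z - 9) in the re-centred numerator = 3

3


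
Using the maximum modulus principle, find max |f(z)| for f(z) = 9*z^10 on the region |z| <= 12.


Step 1: On |z| = 12, |f(z)| = 9 * |z|^10 = 9 * 12^10
Step 2: By maximum modulus principle, maximum is on boundary.
Step 3: Maximum = 9 * 61917364224 = 557256278016

557256278016


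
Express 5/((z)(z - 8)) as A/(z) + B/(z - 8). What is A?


Step 1: Multiply both sides by (z) and set z = 0
Step 2: A = 5 / (0 - 8)
Step 3: A = 5 / (-8)
Step 4: A = -5/8

-5/8


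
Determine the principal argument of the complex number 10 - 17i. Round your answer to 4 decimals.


Step 1: z = 10 - 17i
Step 2: arg(z) = atan2(-17, 10)
Step 3: arg(z) = -1.0391

-1.0391


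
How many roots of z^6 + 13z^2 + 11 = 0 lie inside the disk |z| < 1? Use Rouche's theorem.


Step 1: On |z| = 1 the three terms have sizes |z^6| = 1^6 = 1, |13z^2| = 13*1^2 = 13, |11| = 11
Step 2: The dominant term is g(z) = 13z^2; let h(z) = z^6 + 11 so f = g + h
Step 3: On |z| = 1: |g| = 13 and |h| <= 1 + 11 = 12
Step 4: Since 13 > 12, |h| < |g| on |z| = 1, so by Rouche f has the same number of zeros as g inside |z| < 1
Step 5: g(z) = 13z^2 has 2 zeros (at the origin, multiplicity 2) inside |z| < 1. Answer = 2

2


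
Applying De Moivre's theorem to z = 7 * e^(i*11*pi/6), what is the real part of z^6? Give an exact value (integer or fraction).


Step 1: By De Moivre's theorem, z^6 = 7^6 * e^(i*6*11*pi/6) = 117649 * (cos(11*pi) + i*sin(11*pi))
Step 2: |z|^6 = 7^6 = 117649
Step 3: Reduce the angle mod 2*pi: 11*pi - 10*pi = pi
Step 4: cos(pi) = -1
Step 5: Re(z^6) = 117649 * (-1) = -117649

-117649


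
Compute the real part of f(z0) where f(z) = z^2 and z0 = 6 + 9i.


Step 1: z0 = 6 + 9i
Step 2: z0^2 = 6^2 - 9^2 + 108i
Step 3: real part = 36 - 81 = -45

-45


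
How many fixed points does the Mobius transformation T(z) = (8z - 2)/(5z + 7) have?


Step 1: Fixed points satisfy T(z) = z
Step 2: 5z^2 - z + 2 = 0
Step 3: Discriminant = (-1)^2 - 4*5*2 = -39
Step 4: Number of fixed points = 2

2


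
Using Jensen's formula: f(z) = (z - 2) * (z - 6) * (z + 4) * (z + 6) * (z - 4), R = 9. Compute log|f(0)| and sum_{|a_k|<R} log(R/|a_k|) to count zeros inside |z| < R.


Jensen's formula: (1/2pi)*integral log|f(Re^it)|dt = log|f(0)| + sum_{|a_k|<R} log(R/|a_k|)
Step 1: f(0) = (-2) * (-6) * 4 * 6 * (-4) = -1152
Step 2: log|f(0)| = log|2| + log|6| + log|-4| + log|-6| + log|4| = 7.0493
Step 3: Zeros inside |z| < 9: 2, 6, -4, -6, 4
Step 4: Jensen sum = log(9/2) + log(9/6) + log(9/4) + log(9/6) + log(9/4) = 3.9369
Step 5: n(R) = number of terms in the Jensen sum = count of zeros inside |z| < 9 = 5

5


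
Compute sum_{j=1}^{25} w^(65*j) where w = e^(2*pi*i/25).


Step 1: The sum sum_{j=1}^{n} w^(k*j) equals n if n | k, else 0.
Step 2: Here n = 25, k = 65
Step 3: Does n divide k? 25 | 65 -> False
Step 4: Sum = 0

0


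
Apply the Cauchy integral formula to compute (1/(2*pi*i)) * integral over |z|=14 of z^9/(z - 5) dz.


Step 1: f(z) = z^9, a = 5 is inside |z| = 14
Step 2: By Cauchy integral formula: (1/(2pi*i)) * integral = f(a)
Step 3: f(5) = 5^9 = 1953125

1953125


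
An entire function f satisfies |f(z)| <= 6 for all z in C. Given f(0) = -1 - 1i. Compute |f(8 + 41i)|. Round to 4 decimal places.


Step 1: By Liouville's theorem, a bounded entire function is constant.
Step 2: f(z) = f(0) = -1 - 1i for all z.
Step 3: |f(w)| = |-1 - 1i| = sqrt(1 + 1)
Step 4: = 1.4142

1.4142


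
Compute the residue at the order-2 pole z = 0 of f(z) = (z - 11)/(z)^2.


Step 1: Pole of order 2 at z = 0
Step 2: Res = lim d/dz [(z)^2 * f(z)] as z -> 0
Step 3: (z)^2 * f(z) = z - 11
Step 4: d/dz[z - 11] = 1

1


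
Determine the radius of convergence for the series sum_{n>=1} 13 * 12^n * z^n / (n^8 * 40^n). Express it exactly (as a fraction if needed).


Step 1: General term a_n = 13 * 12^n / (n^8 * 40^n)
Step 2: By the root test, |a_n|^(1/n) = 13^(1/n) * 12 / (n^(8/n) * 40) -> 12/40 as n -> infinity (since 13^(1/n) -> 1 and n^(8/n) -> 1)
Step 3: R = 1/lim|a_n|^(1/n) = 40/12 = 10/3

10/3


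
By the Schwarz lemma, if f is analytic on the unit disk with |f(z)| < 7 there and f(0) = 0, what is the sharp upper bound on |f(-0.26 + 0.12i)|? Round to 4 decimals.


Step 1: g = f/7 maps D -> D with g(0) = 0, so by the Schwarz lemma |g(z)| <= |z|, i.e. |f(z)| <= 7|z|; this is sharp (f(z) = 7z).
Step 2: |z0|^2 = (-0.26)^2 + 0.12^2 = 0.082
Step 3: |z0| = sqrt(0.082) = 0.286356
Step 4: Best bound = 7 * |z0| = 7 * 0.286356 = 2.0045

2.0045


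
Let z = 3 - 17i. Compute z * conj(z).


Step 1: conj(z) = 3 + 17i
Step 2: z * conj(z) = 3^2 + (-17)^2
Step 3: = 9 + 289 = 298

298


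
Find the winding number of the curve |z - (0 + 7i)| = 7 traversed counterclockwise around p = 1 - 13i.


Step 1: Center c = (0, 7), radius = 7
Step 2: |p - c|^2 = 1^2 + (-20)^2 = 401
Step 3: r^2 = 49
Step 4: |p-c| > r so winding number = 0

0


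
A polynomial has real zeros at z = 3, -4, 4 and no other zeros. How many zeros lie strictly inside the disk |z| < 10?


Step 1: Check each root:
  z = 3: |3| = 3 < 10
  z = -4: |-4| = 4 < 10
  z = 4: |4| = 4 < 10
Step 2: Count = 3

3


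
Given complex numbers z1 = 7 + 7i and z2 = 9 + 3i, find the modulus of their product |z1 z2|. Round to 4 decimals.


Step 1: |z1| = sqrt(7^2 + 7^2) = sqrt(98)
Step 2: |z2| = sqrt(9^2 + 3^2) = sqrt(90)
Step 3: |z1*z2| = |z1|*|z2| = sqrt(98) * sqrt(90) = sqrt(98 * 90) = sqrt(8820)
Step 4: = 93.9149

93.9149


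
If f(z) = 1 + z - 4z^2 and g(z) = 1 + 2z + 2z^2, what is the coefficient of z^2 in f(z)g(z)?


Step 1: z^2 term in f*g comes from: (1)*(2z^2) + (z)*(2z) + (-4z^2)*(1)
Step 2: = 2 + 2 - 4
Step 3: = 0

0


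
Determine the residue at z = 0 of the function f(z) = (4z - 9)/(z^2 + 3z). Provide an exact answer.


Step 1: Q(z) = z^2 + 3z = (z)(z + 3)
Step 2: Q'(z) = 2z + 3
Step 3: Q'(0) = 3, P(0) = -9
Step 4: Res = P(0)/Q'(0) = -9/3 = -3

-3


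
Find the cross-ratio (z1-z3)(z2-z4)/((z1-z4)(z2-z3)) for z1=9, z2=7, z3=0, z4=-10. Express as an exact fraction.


Step 1: (z1-z3)(z2-z4) = 9 * 17 = 153
Step 2: (z1-z4)(z2-z3) = 19 * 7 = 133
Step 3: Cross-ratio = 153/133 = 153/133

153/133


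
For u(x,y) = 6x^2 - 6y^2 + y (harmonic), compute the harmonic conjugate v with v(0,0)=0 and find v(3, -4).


Step 1: v_x = -u_y = 12y - 1
Step 2: v_y = u_x = 12x + 0
Step 3: v = 12xy - x + C
Step 4: v(0,0) = 0 => C = 0
Step 5: v(3, -4) = -147

-147


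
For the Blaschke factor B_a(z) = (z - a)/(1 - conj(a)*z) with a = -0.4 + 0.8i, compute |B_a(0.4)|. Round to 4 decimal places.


Step 1: Numerator z0 - a = 0.4 - (-0.4 + 0.8i) = 0.8 - 0.8i
Step 2: Denominator 1 - conj(a)*z0 = 1 - (-0.4 - 0.8i)*0.4 = 1.16 + 0.32i
Step 3: |z0 - a|^2 = 0.8^2 + (-0.8)^2 = 1.28; |1 - conj(a)*z0|^2 = 1.16^2 + 0.32^2 = 1.448
Step 4: |B_a(0.4)| = sqrt(1.28 / 1.448) = sqrt(0.883978)
Step 5: = 0.9402

0.9402


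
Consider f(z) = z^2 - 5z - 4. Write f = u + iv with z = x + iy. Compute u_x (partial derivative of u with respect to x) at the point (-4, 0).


Step 1: f(z) = (x+iy)^2 - 5(x+iy) - 4
Step 2: u = (x^2 - y^2) - 5x - 4
Step 3: u_x = 2x - 5
Step 4: At (-4, 0): u_x = -8 - 5 = -13

-13


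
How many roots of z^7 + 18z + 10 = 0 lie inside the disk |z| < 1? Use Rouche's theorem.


Step 1: On |z| = 1 the three terms have sizes |z^7| = 1^7 = 1, |18z| = 18*1 = 18, |10| = 10
Step 2: The dominant term is g(z) = 18z; let h(z) = z^7 + 10 so f = g + h
Step 3: On |z| = 1: |g| = 18 and |h| <= 1 + 10 = 11
Step 4: Since 18 > 11, |h| < |g| on |z| = 1, so by Rouche f has the same number of zeros as g inside |z| < 1
Step 5: g(z) = 18z has 1 zero (at the origin, multiplicity 1) inside |z| < 1. Answer = 1

1


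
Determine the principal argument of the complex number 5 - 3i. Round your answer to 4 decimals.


Step 1: z = 5 - 3i
Step 2: arg(z) = atan2(-3, 5)
Step 3: arg(z) = -0.5404

-0.5404


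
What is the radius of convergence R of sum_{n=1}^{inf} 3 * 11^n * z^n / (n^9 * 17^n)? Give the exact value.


Step 1: General term a_n = 3 * 11^n / (n^9 * 17^n)
Step 2: By the root test, |a_n|^(1/n) = 3^(1/n) * 11 / (n^(9/n) * 17) -> 11/17 as n -> infinity (since 3^(1/n) -> 1 and n^(9/n) -> 1)
Step 3: R = 1/lim|a_n|^(1/n) = 17/11

17/11


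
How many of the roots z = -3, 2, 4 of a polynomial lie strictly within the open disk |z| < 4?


Step 1: Check each root:
  z = -3: |-3| = 3 < 4
  z = 2: |2| = 2 < 4
  z = 4: |4| = 4 >= 4
Step 2: Count = 2

2


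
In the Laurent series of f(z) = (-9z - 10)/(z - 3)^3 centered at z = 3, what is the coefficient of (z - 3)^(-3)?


Step 1: Write the numerator in powers of (z - 3): -9z - 10 = -9(z - 3) + (-9*3 - 10) = -9(z - 3) - 37
Step 2: Divide by (z - 3)^3: f(z) = -37(z - 3)^(-3) - 9(z - 3)^(-2)
Step 3: This finite sum is the Laurent series of f about z = 3.
Step 4: Coefficient of (z - 3)^(-3) = -9*3 - 10 = -37

-37


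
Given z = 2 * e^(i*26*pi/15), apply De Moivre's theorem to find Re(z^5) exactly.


Step 1: By De Moivre's theorem, z^5 = 2^5 * e^(i*5*26*pi/15) = 32 * (cos(26*pi/3) + i*sin(26*pi/3))
Step 2: |z|^5 = 2^5 = 32
Step 3: Reduce the angle mod 2*pi: 26*pi/3 - 8*pi = 2*pi/3
Step 4: cos(2*pi/3) = -1/2
Step 5: Re(z^5) = 32 * (-1/2) = -16

-16


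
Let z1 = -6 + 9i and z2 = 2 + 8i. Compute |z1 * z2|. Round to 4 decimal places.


Step 1: |z1| = sqrt((-6)^2 + 9^2) = sqrt(117)
Step 2: |z2| = sqrt(2^2 + 8^2) = sqrt(68)
Step 3: |z1*z2| = |z1|*|z2| = sqrt(117) * sqrt(68) = sqrt(117 * 68) = sqrt(7956)
Step 4: = 89.1964

89.1964


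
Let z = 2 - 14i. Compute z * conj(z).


Step 1: conj(z) = 2 + 14i
Step 2: z * conj(z) = 2^2 + (-14)^2
Step 3: = 4 + 196 = 200

200


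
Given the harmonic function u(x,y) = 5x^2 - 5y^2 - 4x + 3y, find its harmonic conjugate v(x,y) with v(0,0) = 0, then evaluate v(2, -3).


Step 1: v_x = -u_y = 10y - 3
Step 2: v_y = u_x = 10x - 4
Step 3: v = 10xy - 3x - 4y + C
Step 4: v(0,0) = 0 => C = 0
Step 5: v(2, -3) = -54

-54


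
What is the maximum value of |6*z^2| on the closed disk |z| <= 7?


Step 1: On |z| = 7, |f(z)| = 6 * |z|^2 = 6 * 7^2
Step 2: By maximum modulus principle, maximum is on boundary.
Step 3: Maximum = 6 * 49 = 294

294


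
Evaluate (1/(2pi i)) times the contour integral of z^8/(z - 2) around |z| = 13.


Step 1: f(z) = z^8, a = 2 is inside |z| = 13
Step 2: By Cauchy integral formula: (1/(2pi*i)) * integral = f(a)
Step 3: f(2) = 2^8 = 256

256


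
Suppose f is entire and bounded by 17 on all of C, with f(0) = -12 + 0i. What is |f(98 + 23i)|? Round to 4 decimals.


Step 1: By Liouville's theorem, a bounded entire function is constant.
Step 2: f(z) = f(0) = -12 + 0i for all z.
Step 3: |f(w)| = |-12 + 0i| = sqrt(144 + 0)
Step 4: = 12.0

12.0


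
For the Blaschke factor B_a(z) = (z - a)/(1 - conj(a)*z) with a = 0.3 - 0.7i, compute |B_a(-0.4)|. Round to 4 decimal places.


Step 1: Numerator z0 - a = -0.4 - (0.3 - 0.7i) = -0.7 + 0.7i
Step 2: Denominator 1 - conj(a)*z0 = 1 - (0.3 + 0.7i)*(-0.4) = 1.12 + 0.28i
Step 3: |z0 - a|^2 = (-0.7)^2 + 0.7^2 = 0.98; |1 - conj(a)*z0|^2 = 1.12^2 + 0.28^2 = 1.3328
Step 4: |B_a(-0.4)| = sqrt(0.98 / 1.3328) = sqrt(0.735294)
Step 5: = 0.8575

0.8575


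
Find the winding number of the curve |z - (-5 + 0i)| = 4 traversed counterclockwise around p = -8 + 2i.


Step 1: Center c = (-5, 0), radius = 4
Step 2: |p - c|^2 = (-3)^2 + 2^2 = 13
Step 3: r^2 = 16
Step 4: |p-c| < r so winding number = 1

1


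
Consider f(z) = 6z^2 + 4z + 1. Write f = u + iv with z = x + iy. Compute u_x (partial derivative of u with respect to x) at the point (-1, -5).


Step 1: f(z) = 6(x+iy)^2 + 4(x+iy) + 1
Step 2: u = 6(x^2 - y^2) + 4x + 1
Step 3: u_x = 12x + 4
Step 4: At (-1, -5): u_x = -12 + 4 = -8

-8


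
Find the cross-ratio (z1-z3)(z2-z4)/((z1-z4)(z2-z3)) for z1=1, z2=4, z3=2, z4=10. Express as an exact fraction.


Step 1: (z1-z3)(z2-z4) = (-1) * (-6) = 6
Step 2: (z1-z4)(z2-z3) = (-9) * 2 = -18
Step 3: Cross-ratio = -6/18 = -1/3

-1/3


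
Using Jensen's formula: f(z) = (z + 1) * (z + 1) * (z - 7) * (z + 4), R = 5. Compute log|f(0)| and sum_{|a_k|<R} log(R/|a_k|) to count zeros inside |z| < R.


Jensen's formula: (1/2pi)*integral log|f(Re^it)|dt = log|f(0)| + sum_{|a_k|<R} log(R/|a_k|)
Step 1: f(0) = 1 * 1 * (-7) * 4 = -28
Step 2: log|f(0)| = log|-1| + log|-1| + log|7| + log|-4| = 3.3322
Step 3: Zeros inside |z| < 5: -1, -1, -4
Step 4: Jensen sum = log(5/1) + log(5/1) + log(5/4) = 3.442
Step 5: n(R) = number of terms in the Jensen sum = count of zeros inside |z| < 5 = 3

3


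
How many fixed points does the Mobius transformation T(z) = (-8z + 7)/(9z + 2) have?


Step 1: Fixed points satisfy T(z) = z
Step 2: 9z^2 + 10z - 7 = 0
Step 3: Discriminant = 10^2 - 4*9*(-7) = 352
Step 4: Number of fixed points = 2

2


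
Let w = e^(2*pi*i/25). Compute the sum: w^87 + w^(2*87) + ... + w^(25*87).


Step 1: The sum sum_{j=1}^{n} w^(k*j) equals n if n | k, else 0.
Step 2: Here n = 25, k = 87
Step 3: Does n divide k? 25 | 87 -> False
Step 4: Sum = 0

0


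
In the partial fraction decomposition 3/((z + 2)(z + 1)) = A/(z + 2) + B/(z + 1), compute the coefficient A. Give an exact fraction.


Step 1: Multiply both sides by (z + 2) and set z = -2
Step 2: A = 3 / (-2 + 1)
Step 3: A = 3 / (-1)
Step 4: A = -3

-3


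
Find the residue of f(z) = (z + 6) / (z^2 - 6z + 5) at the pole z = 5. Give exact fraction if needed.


Step 1: Q(z) = z^2 - 6z + 5 = (z - 5)(z - 1)
Step 2: Q'(z) = 2z - 6
Step 3: Q'(5) = 4, P(5) = 11
Step 4: Res = P(5)/Q'(5) = 11/4 = 11/4

11/4


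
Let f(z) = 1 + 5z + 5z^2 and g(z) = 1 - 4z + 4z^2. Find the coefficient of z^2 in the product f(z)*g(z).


Step 1: z^2 term in f*g comes from: (1)*(4z^2) + (5z)*(-4z) + (5z^2)*(1)
Step 2: = 4 - 20 + 5
Step 3: = -11

-11


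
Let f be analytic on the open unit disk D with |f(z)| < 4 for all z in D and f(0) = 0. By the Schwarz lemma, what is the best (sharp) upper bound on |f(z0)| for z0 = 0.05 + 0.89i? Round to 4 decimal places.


Step 1: g = f/4 maps D -> D with g(0) = 0, so by the Schwarz lemma |g(z)| <= |z|, i.e. |f(z)| <= 4|z|; this is sharp (f(z) = 4z).
Step 2: |z0|^2 = 0.05^2 + 0.89^2 = 0.7946
Step 3: |z0| = sqrt(0.7946) = 0.891403
Step 4: Best bound = 4 * |z0| = 4 * 0.891403 = 3.5656

3.5656


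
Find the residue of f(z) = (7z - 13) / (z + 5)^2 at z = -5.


Step 1: Pole of order 2 at z = -5
Step 2: Res = lim d/dz [(z + 5)^2 * f(z)] as z -> -5
Step 3: (z + 5)^2 * f(z) = 7z - 13
Step 4: d/dz[7z - 13] = 7

7


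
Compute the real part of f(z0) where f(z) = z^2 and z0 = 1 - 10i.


Step 1: z0 = 1 - 10i
Step 2: z0^2 = 1^2 - (-10)^2 - 20i
Step 3: real part = 1 - 100 = -99

-99


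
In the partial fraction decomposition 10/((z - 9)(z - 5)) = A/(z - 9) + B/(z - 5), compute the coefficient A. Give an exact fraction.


Step 1: Multiply both sides by (z - 9) and set z = 9
Step 2: A = 10 / (9 - 5)
Step 3: A = 10 / 4
Step 4: A = 5/2

5/2


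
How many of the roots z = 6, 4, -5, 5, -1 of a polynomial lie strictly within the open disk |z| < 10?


Step 1: Check each root:
  z = 6: |6| = 6 < 10
  z = 4: |4| = 4 < 10
  z = -5: |-5| = 5 < 10
  z = 5: |5| = 5 < 10
  z = -1: |-1| = 1 < 10
Step 2: Count = 5

5


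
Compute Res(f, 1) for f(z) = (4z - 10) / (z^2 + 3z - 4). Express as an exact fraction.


Step 1: Q(z) = z^2 + 3z - 4 = (z - 1)(z + 4)
Step 2: Q'(z) = 2z + 3
Step 3: Q'(1) = 5, P(1) = -6
Step 4: Res = P(1)/Q'(1) = -6/5 = -6/5

-6/5


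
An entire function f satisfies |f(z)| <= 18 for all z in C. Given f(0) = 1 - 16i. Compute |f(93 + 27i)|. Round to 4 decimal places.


Step 1: By Liouville's theorem, a bounded entire function is constant.
Step 2: f(z) = f(0) = 1 - 16i for all z.
Step 3: |f(w)| = |1 - 16i| = sqrt(1 + 256)
Step 4: = 16.0312

16.0312


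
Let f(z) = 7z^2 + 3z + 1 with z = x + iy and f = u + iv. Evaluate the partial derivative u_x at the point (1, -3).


Step 1: f(z) = 7(x+iy)^2 + 3(x+iy) + 1
Step 2: u = 7(x^2 - y^2) + 3x + 1
Step 3: u_x = 14x + 3
Step 4: At (1, -3): u_x = 14 + 3 = 17

17


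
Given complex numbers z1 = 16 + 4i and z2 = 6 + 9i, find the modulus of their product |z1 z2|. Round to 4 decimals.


Step 1: |z1| = sqrt(16^2 + 4^2) = sqrt(272)
Step 2: |z2| = sqrt(6^2 + 9^2) = sqrt(117)
Step 3: |z1*z2| = |z1|*|z2| = sqrt(272) * sqrt(117) = sqrt(272 * 117) = sqrt(31824)
Step 4: = 178.3928

178.3928


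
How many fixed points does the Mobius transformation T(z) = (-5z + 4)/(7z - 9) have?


Step 1: Fixed points satisfy T(z) = z
Step 2: 7z^2 - 4z - 4 = 0
Step 3: Discriminant = (-4)^2 - 4*7*(-4) = 128
Step 4: Number of fixed points = 2

2


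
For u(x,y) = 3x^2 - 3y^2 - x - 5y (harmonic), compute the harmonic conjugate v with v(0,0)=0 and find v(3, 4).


Step 1: v_x = -u_y = 6y + 5
Step 2: v_y = u_x = 6x - 1
Step 3: v = 6xy + 5x - y + C
Step 4: v(0,0) = 0 => C = 0
Step 5: v(3, 4) = 83

83


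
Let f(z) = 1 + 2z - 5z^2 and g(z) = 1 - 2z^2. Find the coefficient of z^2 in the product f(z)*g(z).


Step 1: z^2 term in f*g comes from: (1)*(-2z^2) + (2z)*(0) + (-5z^2)*(1)
Step 2: = -2 + 0 - 5
Step 3: = -7

-7


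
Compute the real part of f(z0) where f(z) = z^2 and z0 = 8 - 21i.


Step 1: z0 = 8 - 21i
Step 2: z0^2 = 8^2 - (-21)^2 - 336i
Step 3: real part = 64 - 441 = -377

-377


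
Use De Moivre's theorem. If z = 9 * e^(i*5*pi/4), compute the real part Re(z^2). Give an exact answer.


Step 1: By De Moivre's theorem, z^2 = 9^2 * e^(i*2*5*pi/4) = 81 * (cos(5*pi/2) + i*sin(5*pi/2))
Step 2: |z|^2 = 9^2 = 81
Step 3: Reduce the angle mod 2*pi: 5*pi/2 - 2*pi = pi/2
Step 4: cos(pi/2) = 0
Step 5: Re(z^2) = 81 * 0 = 0

0


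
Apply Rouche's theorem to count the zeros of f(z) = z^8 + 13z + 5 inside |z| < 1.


Step 1: On |z| = 1 the three terms have sizes |z^8| = 1^8 = 1, |13z| = 13*1 = 13, |5| = 5
Step 2: The dominant term is g(z) = 13z; let h(z) = z^8 + 5 so f = g + h
Step 3: On |z| = 1: |g| = 13 and |h| <= 1 + 5 = 6
Step 4: Since 13 > 6, |h| < |g| on |z| = 1, so by Rouche f has the same number of zeros as g inside |z| < 1
Step 5: g(z) = 13z has 1 zero (at the origin, multiplicity 1) inside |z| < 1. Answer = 1

1


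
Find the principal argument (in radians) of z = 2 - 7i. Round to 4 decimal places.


Step 1: z = 2 - 7i
Step 2: arg(z) = atan2(-7, 2)
Step 3: arg(z) = -1.2925

-1.2925


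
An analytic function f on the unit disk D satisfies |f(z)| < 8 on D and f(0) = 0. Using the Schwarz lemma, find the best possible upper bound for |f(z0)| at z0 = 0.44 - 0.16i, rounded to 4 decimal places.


Step 1: g = f/8 maps D -> D with g(0) = 0, so by the Schwarz lemma |g(z)| <= |z|, i.e. |f(z)| <= 8|z|; this is sharp (f(z) = 8z).
Step 2: |z0|^2 = 0.44^2 + (-0.16)^2 = 0.2192
Step 3: |z0| = sqrt(0.2192) = 0.468188
Step 4: Best bound = 8 * |z0| = 8 * 0.468188 = 3.7455

3.7455


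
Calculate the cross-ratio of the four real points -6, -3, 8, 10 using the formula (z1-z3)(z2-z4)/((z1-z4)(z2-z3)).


Step 1: (z1-z3)(z2-z4) = (-14) * (-13) = 182
Step 2: (z1-z4)(z2-z3) = (-16) * (-11) = 176
Step 3: Cross-ratio = 182/176 = 91/88

91/88


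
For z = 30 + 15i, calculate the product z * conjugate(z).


Step 1: conj(z) = 30 - 15i
Step 2: z * conj(z) = 30^2 + 15^2
Step 3: = 900 + 225 = 1125

1125


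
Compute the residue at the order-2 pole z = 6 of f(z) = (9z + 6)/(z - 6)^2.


Step 1: Pole of order 2 at z = 6
Step 2: Res = lim d/dz [(z - 6)^2 * f(z)] as z -> 6
Step 3: (z - 6)^2 * f(z) = 9z + 6
Step 4: d/dz[9z + 6] = 9

9


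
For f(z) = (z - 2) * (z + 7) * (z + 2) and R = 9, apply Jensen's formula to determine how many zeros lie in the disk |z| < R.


Jensen's formula: (1/2pi)*integral log|f(Re^it)|dt = log|f(0)| + sum_{|a_k|<R} log(R/|a_k|)
Step 1: f(0) = (-2) * 7 * 2 = -28
Step 2: log|f(0)| = log|2| + log|-7| + log|-2| = 3.3322
Step 3: Zeros inside |z| < 9: 2, -7, -2
Step 4: Jensen sum = log(9/2) + log(9/7) + log(9/2) = 3.2595
Step 5: n(R) = number of terms in the Jensen sum = count of zeros inside |z| < 9 = 3

3


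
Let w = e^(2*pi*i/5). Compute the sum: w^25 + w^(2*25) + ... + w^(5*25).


Step 1: The sum sum_{j=1}^{n} w^(k*j) equals n if n | k, else 0.
Step 2: Here n = 5, k = 25
Step 3: Does n divide k? 5 | 25 -> True
Step 4: Sum = 5

5


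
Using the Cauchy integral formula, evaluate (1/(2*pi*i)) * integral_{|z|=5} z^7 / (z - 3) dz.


Step 1: f(z) = z^7, a = 3 is inside |z| = 5
Step 2: By Cauchy integral formula: (1/(2pi*i)) * integral = f(a)
Step 3: f(3) = 3^7 = 2187

2187


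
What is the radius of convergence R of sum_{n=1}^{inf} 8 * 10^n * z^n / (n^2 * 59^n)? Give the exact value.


Step 1: General term a_n = 8 * 10^n / (n^2 * 59^n)
Step 2: By the root test, |a_n|^(1/n) = 8^(1/n) * 10 / (n^(2/n) * 59) -> 10/59 as n -> infinity (since 8^(1/n) -> 1 and n^(2/n) -> 1)
Step 3: R = 1/lim|a_n|^(1/n) = 59/10

59/10


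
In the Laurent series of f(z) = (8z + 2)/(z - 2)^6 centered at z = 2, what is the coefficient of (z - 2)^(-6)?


Step 1: Write the numerator in powers of (z - 2): 8z + 2 = 8(z - 2) + (8*2 + 2) = 8(z - 2) + 18
Step 2: Divide by (z - 2)^6: f(z) = 18(z - 2)^(-6) + 8(z - 2)^(-5)
Step 3: This finite sum is the Laurent series of f about z = 2.
Step 4: Coefficient of (z - 2)^(-6) = 8*2 + 2 = 18

18


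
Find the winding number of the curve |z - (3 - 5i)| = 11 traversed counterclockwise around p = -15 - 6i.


Step 1: Center c = (3, -5), radius = 11
Step 2: |p - c|^2 = (-18)^2 + (-1)^2 = 325
Step 3: r^2 = 121
Step 4: |p-c| > r so winding number = 0

0


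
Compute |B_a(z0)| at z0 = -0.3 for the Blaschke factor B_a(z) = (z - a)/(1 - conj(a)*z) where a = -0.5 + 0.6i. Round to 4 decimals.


Step 1: Numerator z0 - a = -0.3 - (-0.5 + 0.6i) = 0.2 - 0.6i
Step 2: Denominator 1 - conj(a)*z0 = 1 - (-0.5 - 0.6i)*(-0.3) = 0.85 - 0.18i
Step 3: |z0 - a|^2 = 0.2^2 + (-0.6)^2 = 0.4; |1 - conj(a)*z0|^2 = 0.85^2 + (-0.18)^2 = 0.7549
Step 4: |B_a(-0.3)| = sqrt(0.4 / 0.7549) = sqrt(0.529872)
Step 5: = 0.7279

0.7279


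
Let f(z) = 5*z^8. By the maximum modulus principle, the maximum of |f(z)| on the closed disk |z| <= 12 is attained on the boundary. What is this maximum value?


Step 1: On |z| = 12, |f(z)| = 5 * |z|^8 = 5 * 12^8
Step 2: By maximum modulus principle, maximum is on boundary.
Step 3: Maximum = 5 * 429981696 = 2149908480

2149908480


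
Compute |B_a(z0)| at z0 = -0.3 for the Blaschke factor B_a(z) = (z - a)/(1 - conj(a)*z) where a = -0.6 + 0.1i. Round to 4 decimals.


Step 1: Numerator z0 - a = -0.3 - (-0.6 + 0.1i) = 0.3 - 0.1i
Step 2: Denominator 1 - conj(a)*z0 = 1 - (-0.6 - 0.1i)*(-0.3) = 0.82 - 0.03i
Step 3: |z0 - a|^2 = 0.3^2 + (-0.1)^2 = 0.1; |1 - conj(a)*z0|^2 = 0.82^2 + (-0.03)^2 = 0.6733
Step 4: |B_a(-0.3)| = sqrt(0.1 / 0.6733) = sqrt(0.148522)
Step 5: = 0.3854

0.3854


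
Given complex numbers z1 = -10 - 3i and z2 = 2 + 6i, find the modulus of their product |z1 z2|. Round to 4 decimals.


Step 1: |z1| = sqrt((-10)^2 + (-3)^2) = sqrt(109)
Step 2: |z2| = sqrt(2^2 + 6^2) = sqrt(40)
Step 3: |z1*z2| = |z1|*|z2| = sqrt(109) * sqrt(40) = sqrt(109 * 40) = sqrt(4360)
Step 4: = 66.0303

66.0303


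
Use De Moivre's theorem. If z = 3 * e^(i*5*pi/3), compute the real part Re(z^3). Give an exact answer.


Step 1: By De Moivre's theorem, z^3 = 3^3 * e^(i*3*5*pi/3) = 27 * (cos(5*pi) + i*sin(5*pi))
Step 2: |z|^3 = 3^3 = 27
Step 3: Reduce the angle mod 2*pi: 5*pi - 4*pi = pi
Step 4: cos(pi) = -1
Step 5: Re(z^3) = 27 * (-1) = -27

-27


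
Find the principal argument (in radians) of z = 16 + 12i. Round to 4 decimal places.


Step 1: z = 16 + 12i
Step 2: arg(z) = atan2(12, 16)
Step 3: arg(z) = 0.6435

0.6435


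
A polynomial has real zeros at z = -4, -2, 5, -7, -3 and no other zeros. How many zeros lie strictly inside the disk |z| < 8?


Step 1: Check each root:
  z = -4: |-4| = 4 < 8
  z = -2: |-2| = 2 < 8
  z = 5: |5| = 5 < 8
  z = -7: |-7| = 7 < 8
  z = -3: |-3| = 3 < 8
Step 2: Count = 5

5


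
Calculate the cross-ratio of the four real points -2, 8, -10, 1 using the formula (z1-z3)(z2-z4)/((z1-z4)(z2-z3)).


Step 1: (z1-z3)(z2-z4) = 8 * 7 = 56
Step 2: (z1-z4)(z2-z3) = (-3) * 18 = -54
Step 3: Cross-ratio = -56/54 = -28/27

-28/27


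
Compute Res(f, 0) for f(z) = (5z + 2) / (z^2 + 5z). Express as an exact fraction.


Step 1: Q(z) = z^2 + 5z = (z)(z + 5)
Step 2: Q'(z) = 2z + 5
Step 3: Q'(0) = 5, P(0) = 2
Step 4: Res = P(0)/Q'(0) = 2/5 = 2/5

2/5


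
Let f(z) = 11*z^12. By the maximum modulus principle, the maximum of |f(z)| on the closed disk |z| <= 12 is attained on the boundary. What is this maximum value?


Step 1: On |z| = 12, |f(z)| = 11 * |z|^12 = 11 * 12^12
Step 2: By maximum modulus principle, maximum is on boundary.
Step 3: Maximum = 11 * 8916100448256 = 98077104930816

98077104930816


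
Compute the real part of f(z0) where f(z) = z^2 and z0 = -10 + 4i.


Step 1: z0 = -10 + 4i
Step 2: z0^2 = (-10)^2 - 4^2 - 80i
Step 3: real part = 100 - 16 = 84

84


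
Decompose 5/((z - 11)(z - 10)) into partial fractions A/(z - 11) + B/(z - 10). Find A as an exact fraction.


Step 1: Multiply both sides by (z - 11) and set z = 11
Step 2: A = 5 / (11 - 10)
Step 3: A = 5 / 1
Step 4: A = 5

5


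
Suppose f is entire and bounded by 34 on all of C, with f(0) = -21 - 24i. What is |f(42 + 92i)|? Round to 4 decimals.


Step 1: By Liouville's theorem, a bounded entire function is constant.
Step 2: f(z) = f(0) = -21 - 24i for all z.
Step 3: |f(w)| = |-21 - 24i| = sqrt(441 + 576)
Step 4: = 31.8904

31.8904


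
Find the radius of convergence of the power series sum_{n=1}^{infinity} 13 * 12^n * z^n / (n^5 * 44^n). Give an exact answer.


Step 1: General term a_n = 13 * 12^n / (n^5 * 44^n)
Step 2: By the root test, |a_n|^(1/n) = 13^(1/n) * 12 / (n^(5/n) * 44) -> 12/44 as n -> infinity (since 13^(1/n) -> 1 and n^(5/n) -> 1)
Step 3: R = 1/lim|a_n|^(1/n) = 44/12 = 11/3

11/3


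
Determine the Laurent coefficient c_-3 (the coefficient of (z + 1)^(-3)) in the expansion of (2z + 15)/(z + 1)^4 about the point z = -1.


Step 1: Write the numerator in powers of (z + 1): 2z + 15 = 2(z + 1) + (2*(-1) + 15) = 2(z + 1) + 13
Step 2: Divide by (z + 1)^4: f(z) = 13(z + 1)^(-4) + 2(z + 1)^(-3)
Step 3: This finite sum is the Laurent series of f about z = -1.
Step 4: Coefficient of (z + 1)^(-3) = coefficient of (z + 1) in the re-centred numerator = 2

2


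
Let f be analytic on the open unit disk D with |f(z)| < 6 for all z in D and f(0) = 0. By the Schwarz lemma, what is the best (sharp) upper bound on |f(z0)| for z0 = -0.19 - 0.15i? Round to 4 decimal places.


Step 1: g = f/6 maps D -> D with g(0) = 0, so by the Schwarz lemma |g(z)| <= |z|, i.e. |f(z)| <= 6|z|; this is sharp (f(z) = 6z).
Step 2: |z0|^2 = (-0.19)^2 + (-0.15)^2 = 0.0586
Step 3: |z0| = sqrt(0.0586) = 0.242074
Step 4: Best bound = 6 * |z0| = 6 * 0.242074 = 1.4524

1.4524


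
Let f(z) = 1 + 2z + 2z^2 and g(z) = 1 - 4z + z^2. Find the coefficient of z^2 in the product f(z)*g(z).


Step 1: z^2 term in f*g comes from: (1)*(z^2) + (2z)*(-4z) + (2z^2)*(1)
Step 2: = 1 - 8 + 2
Step 3: = -5

-5


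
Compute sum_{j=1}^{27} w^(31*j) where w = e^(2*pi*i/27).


Step 1: The sum sum_{j=1}^{n} w^(k*j) equals n if n | k, else 0.
Step 2: Here n = 27, k = 31
Step 3: Does n divide k? 27 | 31 -> False
Step 4: Sum = 0

0


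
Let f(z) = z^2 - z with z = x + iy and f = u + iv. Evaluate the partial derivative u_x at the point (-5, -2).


Step 1: f(z) = (x+iy)^2 - (x+iy) + 0
Step 2: u = (x^2 - y^2) - x + 0
Step 3: u_x = 2x - 1
Step 4: At (-5, -2): u_x = -10 - 1 = -11

-11
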